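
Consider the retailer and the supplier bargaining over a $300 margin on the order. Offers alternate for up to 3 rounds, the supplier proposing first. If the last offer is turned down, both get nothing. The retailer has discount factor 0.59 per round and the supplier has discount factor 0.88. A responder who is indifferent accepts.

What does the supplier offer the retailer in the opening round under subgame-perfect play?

21.24

Work backward from the last round.
Round 3 (the supplier proposes): the retailer will accept anything ≥ 0, so the supplier offers 0 and keeps 300.
Round 2 (the retailer proposes): the supplier can get 300 next round, worth 0.88 × 300 = 264 now, so the retailer offers 264, keeping 36.
Round 1 (the supplier proposes): the retailer can get 36 next round, worth 0.59 × 36 = 21.24 now, so the supplier offers 21.24, keeping 278.76.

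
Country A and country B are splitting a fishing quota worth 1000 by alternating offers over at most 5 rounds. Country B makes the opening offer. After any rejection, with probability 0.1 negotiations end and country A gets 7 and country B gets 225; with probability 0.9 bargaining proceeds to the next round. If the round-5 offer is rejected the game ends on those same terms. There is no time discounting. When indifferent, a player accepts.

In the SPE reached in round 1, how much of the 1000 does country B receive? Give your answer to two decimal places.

867.89

By backward induction:
Round 5 (country B proposes): country A gets 7 if talks fail, so country B offers 7 and keeps 993.
Round 4 (country A proposes): rejecting gives country B an expected 0.9 × 993 + 0.1 × 225 = 916.2, so country A offers 916.2, keeping 83.8.
Round 3 (country B proposes): rejecting gives country A an expected 0.9 × 83.8 + 0.1 × 7 = 76.12, so country B offers 76.12, keeping 923.88.
Round 2 (country A proposes): rejecting gives country B an expected 0.9 × 923.88 + 0.1 × 225 = 853.992. Country A offers 853.992 and keeps 1000 − 853.992 = 146.008.
Round 1 (country B proposes): rejecting gives country A an expected 0.9 × 146.008 + 0.1 × 7 = 132.1072. Country B offers 132.1072 and keeps 1000 − 132.1072 = 867.8928.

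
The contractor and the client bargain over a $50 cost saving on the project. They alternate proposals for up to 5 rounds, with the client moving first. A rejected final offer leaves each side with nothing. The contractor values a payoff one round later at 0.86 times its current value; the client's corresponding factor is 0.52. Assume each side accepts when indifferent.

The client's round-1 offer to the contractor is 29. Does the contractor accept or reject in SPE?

Work out the contractor's continuation value if the offer is rejected.
Round 5 (the client proposes): the contractor will accept anything ≥ 0, so the client offers 0 and keeps 50.
Round 4 (the contractor proposes): the client can get 50 next round, worth 0.52 × 50 = 26 now. The contractor offers 26 and keeps 50 − 26 = 24.
Round 3 (the client proposes): the contractor can get 24 next round, worth 0.86 × 24 = 20.64 now. The client offers 20.64 and keeps 50 − 20.64 = 29.36.
Round 2 (the contractor proposes): the client can get 29.36 next round, worth 0.52 × 29.36 = 15.2672 now, so the contractor offers 15.2672, keeping 34.7328.
So by rejecting in round 1, the contractor gets 34.7328 next round, worth 0.86 × 34.7328 = 29.870208 now.
Offer 29 < 29.870208, so the contractor rejects.

Reject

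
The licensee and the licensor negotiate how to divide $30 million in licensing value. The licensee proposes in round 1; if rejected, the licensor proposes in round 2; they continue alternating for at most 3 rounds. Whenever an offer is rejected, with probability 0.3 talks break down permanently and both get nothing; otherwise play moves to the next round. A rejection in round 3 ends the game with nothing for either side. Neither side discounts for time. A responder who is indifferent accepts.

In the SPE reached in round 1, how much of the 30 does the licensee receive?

23.7

Round 3 (the licensee proposes): rejection yields 0 for the licensor; the licensee offers 0 and keeps 30.
Round 2 (the licensor proposes): rejecting gives the licensee an expected 0.7 × 30 = 21. The licensor offers 21 and keeps 30 − 21 = 9.
Round 1 (the licensee proposes): rejecting gives the licensor an expected 0.7 × 9 = 6.3; the licensee offers that and keeps 23.7.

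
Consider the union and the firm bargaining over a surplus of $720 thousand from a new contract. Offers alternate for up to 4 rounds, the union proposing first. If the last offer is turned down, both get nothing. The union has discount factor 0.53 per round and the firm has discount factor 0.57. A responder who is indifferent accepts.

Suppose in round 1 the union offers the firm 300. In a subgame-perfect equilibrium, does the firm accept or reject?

Round 4 (the firm proposes): the union will accept anything ≥ 0, so the firm offers 0 and keeps 720.
Round 3 (the union proposes): the firm can get 720 next round, worth 0.57 × 720 = 410.4 now, so the union offers 410.4, keeping 309.6.
Round 2 (the firm proposes): the union can get 309.6 next round, worth 0.53 × 309.6 = 164.088 now; the firm offers that and keeps 555.912.
So by rejecting in round 1, the firm gets 555.912 next round, worth 0.57 × 555.912 = 316.86984 now.
Offer 300 < 316.86984, so the firm rejects.

Reject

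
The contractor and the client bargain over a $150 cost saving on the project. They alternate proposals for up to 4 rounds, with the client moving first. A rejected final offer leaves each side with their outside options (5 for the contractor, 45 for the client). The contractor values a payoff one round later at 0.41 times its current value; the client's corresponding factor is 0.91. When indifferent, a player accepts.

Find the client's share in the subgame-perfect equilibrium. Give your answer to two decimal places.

128.40

Round 4 (the contractor proposes): the client gets 45 if talks fail, so the contractor offers 45 and keeps 105.
Round 3 (the client proposes): the contractor can get 105 next round, worth 0.41 × 105 = 43.05 now. The client offers 43.05 and keeps 150 − 43.05 = 106.95.
Round 2 (the contractor proposes): the client can get 106.95 next round, worth 0.91 × 106.95 = 97.3245 now. The contractor offers 97.3245 and keeps 150 − 97.3245 = 52.6755.
Round 1 (the client proposes): the contractor can get 52.6755 next round, worth 0.41 × 52.6755 = 21.596955 now. The client offers 21.596955 and keeps 150 − 21.596955 = 128.403045.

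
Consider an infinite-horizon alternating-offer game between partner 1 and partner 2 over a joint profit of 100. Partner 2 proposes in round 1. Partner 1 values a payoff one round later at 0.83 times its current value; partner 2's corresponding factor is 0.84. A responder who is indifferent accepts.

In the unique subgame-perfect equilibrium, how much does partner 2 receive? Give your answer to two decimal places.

When partner 2 proposes, partner 1 accepts any offer worth at least 0.83 times what partner 1 would get by proposing next round; and vice versa.
This gives x = 100 − 0.83y and y = 100 − 0.84x, where x and y are each side's share when it proposes.
Hence (1 − 0.83·0.84)x = 100(1 − 0.83), i.e. 0.3028·x = 17.
x ≈ 56.1427; partner 1's share is 100 − x ≈ 43.8573.

56.14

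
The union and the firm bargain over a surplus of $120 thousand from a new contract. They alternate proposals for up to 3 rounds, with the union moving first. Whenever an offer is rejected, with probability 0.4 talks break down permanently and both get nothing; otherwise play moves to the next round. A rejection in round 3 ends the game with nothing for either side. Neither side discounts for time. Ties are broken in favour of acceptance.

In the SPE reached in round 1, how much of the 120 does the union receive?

By backward induction:
Round 3 (the union proposes): the firm will accept anything ≥ 0, so the union offers 0 and keeps 120.
Round 2 (the firm proposes): rejecting gives the union an expected 0.6 × 120 = 72. The firm offers 72 and keeps 120 − 72 = 48.
Round 1 (the union proposes): rejecting gives the firm an expected 0.6 × 48 = 28.8; the union offers that and keeps 91.2.

91.2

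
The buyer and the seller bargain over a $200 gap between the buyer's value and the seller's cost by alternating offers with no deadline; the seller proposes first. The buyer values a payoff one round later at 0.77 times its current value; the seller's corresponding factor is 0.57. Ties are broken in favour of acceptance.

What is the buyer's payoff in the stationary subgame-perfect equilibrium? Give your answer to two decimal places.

When the seller proposes, the buyer accepts any offer worth at least 0.77 times what the buyer would get by proposing next round; and vice versa.
This gives x = 200 − 0.77y and y = 200 − 0.57x, where x and y are each side's share when it proposes.
Hence (1 − 0.77·0.57)x = 200(1 − 0.77), i.e. 0.5611·x = 46.
x ≈ 81.9818; the buyer's share is 200 − x ≈ 118.0182.

118.02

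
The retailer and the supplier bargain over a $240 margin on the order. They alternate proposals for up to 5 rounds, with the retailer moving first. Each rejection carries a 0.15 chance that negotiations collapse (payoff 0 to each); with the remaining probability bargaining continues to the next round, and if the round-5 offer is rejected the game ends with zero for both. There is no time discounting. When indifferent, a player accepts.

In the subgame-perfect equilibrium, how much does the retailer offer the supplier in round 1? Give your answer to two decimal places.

52.71

Round 5 (the retailer proposes): the supplier will accept anything ≥ 0, so the retailer offers 0 and keeps 240.
Round 4 (the supplier proposes): rejecting gives the retailer an expected 0.85 × 240 = 204, so the supplier offers 204, keeping 36.
Round 3 (the retailer proposes): rejecting gives the supplier an expected 0.85 × 36 = 30.6; the retailer offers that and keeps 209.4.
Round 2 (the supplier proposes): rejecting gives the retailer an expected 0.85 × 209.4 = 177.99, so the supplier offers 177.99, keeping 62.01.
Round 1 (the retailer proposes): rejecting gives the supplier an expected 0.85 × 62.01 = 52.7085. The retailer offers 52.7085 and keeps 240 − 52.7085 = 187.2915.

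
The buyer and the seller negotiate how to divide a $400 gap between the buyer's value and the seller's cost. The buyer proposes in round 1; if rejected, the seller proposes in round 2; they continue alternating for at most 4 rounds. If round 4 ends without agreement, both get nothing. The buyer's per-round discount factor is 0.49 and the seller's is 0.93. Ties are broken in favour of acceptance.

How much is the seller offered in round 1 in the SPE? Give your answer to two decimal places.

359.24

Solve by backward induction from round 4.
Round 4 (the seller proposes): rejection yields 0 for the buyer; the seller offers 0 and keeps 400.
Round 3 (the buyer proposes): the seller can get 400 next round, worth 0.93 × 400 = 372 now. The buyer offers 372 and keeps 400 − 372 = 28.
Round 2 (the seller proposes): the buyer can get 28 next round, worth 0.49 × 28 = 13.72 now. The seller offers 13.72 and keeps 400 − 13.72 = 386.28.
Round 1 (the buyer proposes): the seller can get 386.28 next round, worth 0.93 × 386.28 = 359.2404 now, so the buyer offers 359.2404, keeping 40.7596.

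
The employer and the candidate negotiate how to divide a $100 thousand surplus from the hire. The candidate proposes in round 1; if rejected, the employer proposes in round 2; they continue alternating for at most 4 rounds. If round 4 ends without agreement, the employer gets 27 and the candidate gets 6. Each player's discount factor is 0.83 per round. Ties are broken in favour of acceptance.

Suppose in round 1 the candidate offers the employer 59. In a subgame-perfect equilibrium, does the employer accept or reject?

Round 4 (the employer proposes): the candidate gets 6 if talks fail, so the employer offers 6 and keeps 94.
Round 3 (the candidate proposes): the employer can get 94 next round, worth 0.83 × 94 = 78.02 now. The candidate offers 78.02 and keeps 100 − 78.02 = 21.98.
Round 2 (the employer proposes): the candidate can get 21.98 next round, worth 0.83 × 21.98 = 18.2434 now. The employer offers 18.2434 and keeps 100 − 18.2434 = 81.7566.
So by rejecting in round 1, the employer gets 81.7566 next round, worth 0.83 × 81.7566 = 67.857978 now.
Offer 59 < 67.857978, so the employer rejects.

Reject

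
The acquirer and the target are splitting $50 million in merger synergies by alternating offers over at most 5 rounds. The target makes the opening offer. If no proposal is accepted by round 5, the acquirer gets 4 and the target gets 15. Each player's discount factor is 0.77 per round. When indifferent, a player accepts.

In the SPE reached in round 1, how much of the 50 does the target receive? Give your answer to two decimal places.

34.49

Round 5 (the target proposes): the acquirer gets 4 if talks fail, so the target offers 4 and keeps 46.
Round 4 (the acquirer proposes): the target can get 46 next round, worth 0.77 × 46 = 35.42 now. The acquirer offers 35.42 and keeps 50 − 35.42 = 14.58.
Round 3 (the target proposes): the acquirer can get 14.58 next round, worth 0.77 × 14.58 = 11.2266 now; the target offers that and keeps 38.7734.
Round 2 (the acquirer proposes): the target can get 38.7734 next round, worth 0.77 × 38.7734 = 29.855518 now, so the acquirer offers 29.855518, keeping 20.144482.
Round 1 (the target proposes): the acquirer can get 20.144482 next round, worth 0.77 × 20.144482 = 15.51125114 now; the target offers that and keeps 34.48874886.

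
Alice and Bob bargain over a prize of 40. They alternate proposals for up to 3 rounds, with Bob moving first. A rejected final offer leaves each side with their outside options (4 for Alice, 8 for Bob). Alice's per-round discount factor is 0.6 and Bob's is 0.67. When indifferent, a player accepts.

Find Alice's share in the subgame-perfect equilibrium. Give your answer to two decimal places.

Round 3 (Bob proposes): Alice gets 4 if talks fail, so Bob offers 4 and keeps 36.
Round 2 (Alice proposes): Bob can get 36 next round, worth 0.67 × 36 = 24.12 now, so Alice offers 24.12, keeping 15.88.
Round 1 (Bob proposes): Alice can get 15.88 next round, worth 0.6 × 15.88 = 9.528 now, so Bob offers 9.528, keeping 30.472.

9.53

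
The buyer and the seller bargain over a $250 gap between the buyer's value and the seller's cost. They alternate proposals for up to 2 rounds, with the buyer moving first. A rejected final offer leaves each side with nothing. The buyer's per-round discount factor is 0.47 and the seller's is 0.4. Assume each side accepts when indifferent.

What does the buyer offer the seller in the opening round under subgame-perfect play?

100

Round 2 (the seller proposes): the buyer will accept anything ≥ 0, so the seller offers 0 and keeps 250.
Round 1 (the buyer proposes): the seller can get 250 next round, worth 0.4 × 250 = 100 now; the buyer offers that and keeps 150.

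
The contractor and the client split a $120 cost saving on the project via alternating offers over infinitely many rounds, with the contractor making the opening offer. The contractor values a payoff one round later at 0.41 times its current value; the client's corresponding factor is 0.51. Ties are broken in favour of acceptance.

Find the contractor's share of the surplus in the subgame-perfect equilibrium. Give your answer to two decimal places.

74.35

When the contractor proposes, the client accepts any offer worth at least 0.51 times what the client would get by proposing next round; and vice versa.
This gives x = 120 − 0.51y and y = 120 − 0.41x, where x and y are each side's share when it proposes.
Hence (1 − 0.51·0.41)x = 120(1 − 0.51), i.e. 0.7909·x = 58.8.
x ≈ 74.3457; the client's share is 120 − x ≈ 45.6543.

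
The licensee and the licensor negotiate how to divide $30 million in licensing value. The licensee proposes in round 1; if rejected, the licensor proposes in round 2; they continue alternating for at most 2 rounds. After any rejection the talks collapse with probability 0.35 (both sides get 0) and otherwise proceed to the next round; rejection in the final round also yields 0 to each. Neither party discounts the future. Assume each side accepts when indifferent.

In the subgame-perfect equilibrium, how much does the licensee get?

10.5

Round 2 (the licensor proposes): the licensee will accept anything ≥ 0, so the licensor offers 0 and keeps 30.
Round 1 (the licensee proposes): rejecting gives the licensor an expected 0.65 × 30 = 19.5; the licensee offers that and keeps 10.5.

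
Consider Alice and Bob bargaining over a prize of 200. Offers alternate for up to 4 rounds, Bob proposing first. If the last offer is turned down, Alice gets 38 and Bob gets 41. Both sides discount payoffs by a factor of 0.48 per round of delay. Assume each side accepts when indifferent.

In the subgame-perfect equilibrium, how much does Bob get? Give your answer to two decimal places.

132.50

Round 4 (Alice proposes): Bob gets 41 if talks fail, so Alice offers 41 and keeps 159.
Round 3 (Bob proposes): Alice can get 159 next round, worth 0.48 × 159 = 76.32 now, so Bob offers 76.32, keeping 123.68.
Round 2 (Alice proposes): Bob can get 123.68 next round, worth 0.48 × 123.68 = 59.3664 now, so Alice offers 59.3664, keeping 140.6336.
Round 1 (Bob proposes): Alice can get 140.6336 next round, worth 0.48 × 140.6336 = 67.504128 now, so Bob offers 67.504128, keeping 132.495872.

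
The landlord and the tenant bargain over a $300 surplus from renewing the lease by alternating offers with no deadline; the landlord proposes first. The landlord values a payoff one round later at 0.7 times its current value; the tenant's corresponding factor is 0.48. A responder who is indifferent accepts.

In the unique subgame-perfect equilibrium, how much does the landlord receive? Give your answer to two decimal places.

When the landlord proposes, the tenant accepts any offer worth at least 0.48 times what the tenant would get by proposing next round; and vice versa.
This gives x = 300 − 0.48y and y = 300 − 0.7x, where x and y are each side's share when it proposes.
Hence (1 − 0.48·0.7)x = 300(1 − 0.48), i.e. 0.664·x = 156.
x ≈ 234.9398; the tenant's share is 300 − x ≈ 65.0602.

234.94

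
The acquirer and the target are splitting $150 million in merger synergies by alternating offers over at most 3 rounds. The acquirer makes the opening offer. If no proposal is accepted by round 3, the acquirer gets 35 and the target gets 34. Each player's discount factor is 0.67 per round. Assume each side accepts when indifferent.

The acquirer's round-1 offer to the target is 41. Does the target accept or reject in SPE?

Round 3 (the acquirer proposes): the target gets 34 if talks fail, so the acquirer offers 34 and keeps 116.
Round 2 (the target proposes): the acquirer can get 116 next round, worth 0.67 × 116 = 77.72 now; the target offers that and keeps 72.28.
So by rejecting in round 1, the target gets 72.28 next round, worth 0.67 × 72.28 = 48.4276 now.
Offer 41 < 48.4276, so the target rejects.

Reject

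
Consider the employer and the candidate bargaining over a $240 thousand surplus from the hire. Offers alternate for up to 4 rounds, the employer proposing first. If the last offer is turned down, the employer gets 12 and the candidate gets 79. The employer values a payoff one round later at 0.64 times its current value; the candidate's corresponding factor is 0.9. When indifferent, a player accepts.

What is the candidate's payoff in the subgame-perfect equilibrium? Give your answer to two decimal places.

195.96

Solve by backward induction from round 4.
Round 4 (the candidate proposes): the employer gets 12 if talks fail, so the candidate offers 12 and keeps 228.
Round 3 (the employer proposes): the candidate can get 228 next round, worth 0.9 × 228 = 205.2 now, so the employer offers 205.2, keeping 34.8.
Round 2 (the candidate proposes): the employer can get 34.8 next round, worth 0.64 × 34.8 = 22.272 now. The candidate offers 22.272 and keeps 240 − 22.272 = 217.728.
Round 1 (the employer proposes): the candidate can get 217.728 next round, worth 0.9 × 217.728 = 195.9552 now; the employer offers that and keeps 44.0448.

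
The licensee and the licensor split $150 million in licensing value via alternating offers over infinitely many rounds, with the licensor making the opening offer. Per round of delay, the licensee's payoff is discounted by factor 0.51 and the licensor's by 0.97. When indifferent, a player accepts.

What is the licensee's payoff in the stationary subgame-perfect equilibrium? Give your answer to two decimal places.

In a stationary SPE each proposer offers the other exactly their discounted continuation value.
If the licensor keeps x when proposing and the licensee keeps y when proposing, then x = 150 − 0.51y and y = 150 − 0.97x.
Solving: x = 150(1 − 0.51) / (1 − 0.97·0.51) = 73.5 / 0.5053 ≈ 145.4581.
The licensee gets 150 − 145.4581 ≈ 4.5419.

4.54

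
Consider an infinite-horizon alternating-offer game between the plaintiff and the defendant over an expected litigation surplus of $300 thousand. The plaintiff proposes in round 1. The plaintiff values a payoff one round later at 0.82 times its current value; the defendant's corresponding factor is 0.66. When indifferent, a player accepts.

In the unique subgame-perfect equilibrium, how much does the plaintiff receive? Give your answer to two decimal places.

Let x be the plaintiff's share when the plaintiff proposes and y be the defendant's share when the defendant proposes.
The defendant accepts iff offered ≥ 0.66·y, so x = 300 − 0.66y. Symmetrically y = 300 − 0.82x.
Substituting: x = 300 − 0.66(300 − 0.82x), giving x(1 − 0.82·0.66) = 300(1 − 0.66).
So x = 300 × 0.34 / 0.4588 ≈ 222.3191, and the defendant receives 300 − x ≈ 77.6809.

222.32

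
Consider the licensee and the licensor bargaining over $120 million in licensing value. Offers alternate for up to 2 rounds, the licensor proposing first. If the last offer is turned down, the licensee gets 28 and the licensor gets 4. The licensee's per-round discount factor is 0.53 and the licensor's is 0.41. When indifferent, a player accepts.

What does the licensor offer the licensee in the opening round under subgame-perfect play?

61.48

Round 2 (the licensee proposes): the licensor gets 4 if talks fail, so the licensee offers 4 and keeps 116.
Round 1 (the licensor proposes): the licensee can get 116 next round, worth 0.53 × 116 = 61.48 now. The licensor offers 61.48 and keeps 120 − 61.48 = 58.52.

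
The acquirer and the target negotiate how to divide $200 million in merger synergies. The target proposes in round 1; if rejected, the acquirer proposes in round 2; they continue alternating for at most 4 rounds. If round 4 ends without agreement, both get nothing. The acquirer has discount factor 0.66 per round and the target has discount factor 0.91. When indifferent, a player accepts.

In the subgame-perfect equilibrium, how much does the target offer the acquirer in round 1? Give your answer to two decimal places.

Work backward from the last round.
Round 4 (the acquirer proposes): rejection yields 0 for the target; the acquirer offers 0 and keeps 200.
Round 3 (the target proposes): the acquirer can get 200 next round, worth 0.66 × 200 = 132 now. The target offers 132 and keeps 200 − 132 = 68.
Round 2 (the acquirer proposes): the target can get 68 next round, worth 0.91 × 68 = 61.88 now, so the acquirer offers 61.88, keeping 138.12.
Round 1 (the target proposes): the acquirer can get 138.12 next round, worth 0.66 × 138.12 = 91.1592 now; the target offers that and keeps 108.8408.

91.16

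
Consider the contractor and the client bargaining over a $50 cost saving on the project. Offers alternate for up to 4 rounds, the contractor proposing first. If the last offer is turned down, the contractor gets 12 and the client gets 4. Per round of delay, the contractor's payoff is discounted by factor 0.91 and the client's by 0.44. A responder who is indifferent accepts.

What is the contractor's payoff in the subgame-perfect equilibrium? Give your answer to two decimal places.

Round 4 (the client proposes): the contractor gets 12 if talks fail, so the client offers 12 and keeps 38.
Round 3 (the contractor proposes): the client can get 38 next round, worth 0.44 × 38 = 16.72 now. The contractor offers 16.72 and keeps 50 − 16.72 = 33.28.
Round 2 (the client proposes): the contractor can get 33.28 next round, worth 0.91 × 33.28 = 30.2848 now, so the client offers 30.2848, keeping 19.7152.
Round 1 (the contractor proposes): the client can get 19.7152 next round, worth 0.44 × 19.7152 = 8.674688 now. The contractor offers 8.674688 and keeps 50 − 8.674688 = 41.325312.

41.33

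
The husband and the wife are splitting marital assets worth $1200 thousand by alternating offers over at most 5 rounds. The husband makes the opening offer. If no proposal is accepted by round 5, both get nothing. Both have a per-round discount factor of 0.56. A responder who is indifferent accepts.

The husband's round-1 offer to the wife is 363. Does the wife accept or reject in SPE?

Reject

Round 5 (the husband proposes): the wife will accept anything ≥ 0, so the husband offers 0 and keeps 1200.
Round 4 (the wife proposes): the husband can get 1200 next round, worth 0.56 × 1200 = 672 now, so the wife offers 672, keeping 528.
Round 3 (the husband proposes): the wife can get 528 next round, worth 0.56 × 528 = 295.68 now, so the husband offers 295.68, keeping 904.32.
Round 2 (the wife proposes): the husband can get 904.32 next round, worth 0.56 × 904.32 = 506.4192 now; the wife offers that and keeps 693.5808.
So by rejecting in round 1, the wife gets 693.5808 next round, worth 0.56 × 693.5808 = 388.405248 now.
Offer 363 < 388.405248, so the wife rejects.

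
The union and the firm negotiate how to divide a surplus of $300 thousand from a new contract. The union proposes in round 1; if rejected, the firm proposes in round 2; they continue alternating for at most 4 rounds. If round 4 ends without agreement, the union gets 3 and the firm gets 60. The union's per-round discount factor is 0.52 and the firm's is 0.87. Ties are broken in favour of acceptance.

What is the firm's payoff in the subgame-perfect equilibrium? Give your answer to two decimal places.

Solve by backward induction from round 4.
Round 4 (the firm proposes): the union gets 3 if talks fail, so the firm offers 3 and keeps 297.
Round 3 (the union proposes): the firm can get 297 next round, worth 0.87 × 297 = 258.39 now, so the union offers 258.39, keeping 41.61.
Round 2 (the firm proposes): the union can get 41.61 next round, worth 0.52 × 41.61 = 21.6372 now, so the firm offers 21.6372, keeping 278.3628.
Round 1 (the union proposes): the firm can get 278.3628 next round, worth 0.87 × 278.3628 = 242.175636 now; the union offers that and keeps 57.824364.

242.18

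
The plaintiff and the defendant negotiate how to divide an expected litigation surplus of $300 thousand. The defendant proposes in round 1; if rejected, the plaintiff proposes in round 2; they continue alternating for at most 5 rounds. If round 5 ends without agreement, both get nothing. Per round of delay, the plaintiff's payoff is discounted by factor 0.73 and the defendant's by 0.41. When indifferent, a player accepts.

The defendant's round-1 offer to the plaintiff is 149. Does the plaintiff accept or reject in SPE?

Reject

Round 5 (the defendant proposes): the plaintiff will accept anything ≥ 0, so the defendant offers 0 and keeps 300.
Round 4 (the plaintiff proposes): the defendant can get 300 next round, worth 0.41 × 300 = 123 now; the plaintiff offers that and keeps 177.
Round 3 (the defendant proposes): the plaintiff can get 177 next round, worth 0.73 × 177 = 129.21 now; the defendant offers that and keeps 170.79.
Round 2 (the plaintiff proposes): the defendant can get 170.79 next round, worth 0.41 × 170.79 = 70.0239 now, so the plaintiff offers 70.0239, keeping 229.9761.
So by rejecting in round 1, the plaintiff gets 229.9761 next round, worth 0.73 × 229.9761 = 167.882553 now.
Offer 149 < 167.882553, so the plaintiff rejects.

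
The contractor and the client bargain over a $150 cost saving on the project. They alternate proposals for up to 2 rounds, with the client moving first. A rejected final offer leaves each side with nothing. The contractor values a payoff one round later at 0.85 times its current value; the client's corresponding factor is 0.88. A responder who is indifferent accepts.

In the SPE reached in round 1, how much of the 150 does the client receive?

22.5

By backward induction:
Round 2 (the contractor proposes): the client will accept anything ≥ 0, so the contractor offers 0 and keeps 150.
Round 1 (the client proposes): the contractor can get 150 next round, worth 0.85 × 150 = 127.5 now. The client offers 127.5 and keeps 150 − 127.5 = 22.5.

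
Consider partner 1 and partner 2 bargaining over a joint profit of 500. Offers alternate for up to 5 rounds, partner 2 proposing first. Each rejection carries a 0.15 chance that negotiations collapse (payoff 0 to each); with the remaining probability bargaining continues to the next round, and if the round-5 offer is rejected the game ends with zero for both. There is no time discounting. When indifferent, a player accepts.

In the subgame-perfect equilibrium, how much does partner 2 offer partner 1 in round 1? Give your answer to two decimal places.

Round 5 (partner 2 proposes): rejection yields 0 for partner 1; partner 2 offers 0 and keeps 500.
Round 4 (partner 1 proposes): rejecting gives partner 2 an expected 0.85 × 500 = 425, so partner 1 offers 425, keeping 75.
Round 3 (partner 2 proposes): rejecting gives partner 1 an expected 0.85 × 75 = 63.75; partner 2 offers that and keeps 436.25.
Round 2 (partner 1 proposes): rejecting gives partner 2 an expected 0.85 × 436.25 = 370.8125, so partner 1 offers 370.8125, keeping 129.1875.
Round 1 (partner 2 proposes): rejecting gives partner 1 an expected 0.85 × 129.1875 = 109.809375, so partner 2 offers 109.809375, keeping 390.190625.

109.81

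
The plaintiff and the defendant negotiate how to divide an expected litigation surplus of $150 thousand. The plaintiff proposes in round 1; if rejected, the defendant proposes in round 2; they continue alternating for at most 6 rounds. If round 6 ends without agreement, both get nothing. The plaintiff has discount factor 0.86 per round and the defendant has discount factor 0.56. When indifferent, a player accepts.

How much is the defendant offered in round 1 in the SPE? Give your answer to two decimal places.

36.91

Solve by backward induction from round 6.
Round 6 (the defendant proposes): rejection yields 0 for the plaintiff; the defendant offers 0 and keeps 150.
Round 5 (the plaintiff proposes): the defendant can get 150 next round, worth 0.56 × 150 = 84 now; the plaintiff offers that and keeps 66.
Round 4 (the defendant proposes): the plaintiff can get 66 next round, worth 0.86 × 66 = 56.76 now, so the defendant offers 56.76, keeping 93.24.
Round 3 (the plaintiff proposes): the defendant can get 93.24 next round, worth 0.56 × 93.24 = 52.2144 now, so the plaintiff offers 52.2144, keeping 97.7856.
Round 2 (the defendant proposes): the plaintiff can get 97.7856 next round, worth 0.86 × 97.7856 = 84.095616 now; the defendant offers that and keeps 65.904384.
Round 1 (the plaintiff proposes): the defendant can get 65.904384 next round, worth 0.56 × 65.904384 = 36.90645504 now, so the plaintiff offers 36.90645504, keeping 113.09354496.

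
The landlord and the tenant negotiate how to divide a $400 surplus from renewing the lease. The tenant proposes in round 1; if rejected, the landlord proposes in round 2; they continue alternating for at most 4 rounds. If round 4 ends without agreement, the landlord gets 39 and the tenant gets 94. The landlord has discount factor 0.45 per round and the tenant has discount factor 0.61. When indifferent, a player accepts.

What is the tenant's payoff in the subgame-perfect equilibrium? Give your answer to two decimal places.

Round 4 (the landlord proposes): the tenant gets 94 if talks fail, so the landlord offers 94 and keeps 306.
Round 3 (the tenant proposes): the landlord can get 306 next round, worth 0.45 × 306 = 137.7 now; the tenant offers that and keeps 262.3.
Round 2 (the landlord proposes): the tenant can get 262.3 next round, worth 0.61 × 262.3 = 160.003 now, so the landlord offers 160.003, keeping 239.997.
Round 1 (the tenant proposes): the landlord can get 239.997 next round, worth 0.45 × 239.997 = 107.99865 now. The tenant offers 107.99865 and keeps 400 − 107.99865 = 292.00135.

292.00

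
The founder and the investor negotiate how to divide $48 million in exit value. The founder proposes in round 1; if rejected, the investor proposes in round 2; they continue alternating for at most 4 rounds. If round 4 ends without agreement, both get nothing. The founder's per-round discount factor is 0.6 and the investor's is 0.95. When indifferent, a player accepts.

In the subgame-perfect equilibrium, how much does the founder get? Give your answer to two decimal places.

3.77

Round 4 (the investor proposes): the founder will accept anything ≥ 0, so the investor offers 0 and keeps 48.
Round 3 (the founder proposes): the investor can get 48 next round, worth 0.95 × 48 = 45.6 now; the founder offers that and keeps 2.4.
Round 2 (the investor proposes): the founder can get 2.4 next round, worth 0.6 × 2.4 = 1.44 now, so the investor offers 1.44, keeping 46.56.
Round 1 (the founder proposes): the investor can get 46.56 next round, worth 0.95 × 46.56 = 44.232 now. The founder offers 44.232 and keeps 48 − 44.232 = 3.768.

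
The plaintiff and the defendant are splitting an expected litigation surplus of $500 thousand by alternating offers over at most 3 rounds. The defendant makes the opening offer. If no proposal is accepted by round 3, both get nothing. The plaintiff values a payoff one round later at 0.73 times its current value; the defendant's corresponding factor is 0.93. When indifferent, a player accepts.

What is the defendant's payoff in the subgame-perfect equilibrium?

474.45

Round 3 (the defendant proposes): rejection yields 0 for the plaintiff; the defendant offers 0 and keeps 500.
Round 2 (the plaintiff proposes): the defendant can get 500 next round, worth 0.93 × 500 = 465 now; the plaintiff offers that and keeps 35.
Round 1 (the defendant proposes): the plaintiff can get 35 next round, worth 0.73 × 35 = 25.55 now, so the defendant offers 25.55, keeping 474.45.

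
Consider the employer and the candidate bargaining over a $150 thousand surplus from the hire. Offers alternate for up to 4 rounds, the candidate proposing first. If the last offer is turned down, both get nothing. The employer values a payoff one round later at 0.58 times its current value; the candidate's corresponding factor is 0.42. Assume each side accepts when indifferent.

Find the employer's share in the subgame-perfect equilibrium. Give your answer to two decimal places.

71.65

By backward induction:
Round 4 (the employer proposes): rejection yields 0 for the candidate; the employer offers 0 and keeps 150.
Round 3 (the candidate proposes): the employer can get 150 next round, worth 0.58 × 150 = 87 now. The candidate offers 87 and keeps 150 − 87 = 63.
Round 2 (the employer proposes): the candidate can get 63 next round, worth 0.42 × 63 = 26.46 now; the employer offers that and keeps 123.54.
Round 1 (the candidate proposes): the employer can get 123.54 next round, worth 0.58 × 123.54 = 71.6532 now. The candidate offers 71.6532 and keeps 150 − 71.6532 = 78.3468.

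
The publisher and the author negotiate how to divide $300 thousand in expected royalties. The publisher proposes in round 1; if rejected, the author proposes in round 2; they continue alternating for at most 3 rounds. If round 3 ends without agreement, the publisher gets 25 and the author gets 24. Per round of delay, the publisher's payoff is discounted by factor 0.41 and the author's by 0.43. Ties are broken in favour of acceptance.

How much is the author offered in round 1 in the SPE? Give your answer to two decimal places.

Work backward from the last round.
Round 3 (the publisher proposes): the author gets 24 if talks fail, so the publisher offers 24 and keeps 276.
Round 2 (the author proposes): the publisher can get 276 next round, worth 0.41 × 276 = 113.16 now; the author offers that and keeps 186.84.
Round 1 (the publisher proposes): the author can get 186.84 next round, worth 0.43 × 186.84 = 80.3412 now. The publisher offers 80.3412 and keeps 300 − 80.3412 = 219.6588.

80.34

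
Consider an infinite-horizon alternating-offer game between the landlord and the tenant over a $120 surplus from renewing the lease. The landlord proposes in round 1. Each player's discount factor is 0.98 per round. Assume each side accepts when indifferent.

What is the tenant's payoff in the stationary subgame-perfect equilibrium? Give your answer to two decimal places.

59.39

Let x be the landlord's share when the landlord proposes and y be the tenant's share when the tenant proposes.
The tenant accepts iff offered ≥ 0.98·y, so x = 120 − 0.98y. Symmetrically y = 120 − 0.98x.
Substituting: x = 120 − 0.98(120 − 0.98x), giving x(1 − 0.98·0.98) = 120(1 − 0.98).
So x = 120 × 0.02 / 0.0396 ≈ 60.6061, and the tenant receives 120 − x ≈ 59.3939.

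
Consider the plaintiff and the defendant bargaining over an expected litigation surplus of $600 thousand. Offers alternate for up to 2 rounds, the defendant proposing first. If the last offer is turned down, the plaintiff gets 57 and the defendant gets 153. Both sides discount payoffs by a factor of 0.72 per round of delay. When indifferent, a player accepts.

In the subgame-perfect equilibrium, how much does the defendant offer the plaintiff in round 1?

321.84

Round 2 (the plaintiff proposes): the defendant gets 153 if talks fail, so the plaintiff offers 153 and keeps 447.
Round 1 (the defendant proposes): the plaintiff can get 447 next round, worth 0.72 × 447 = 321.84 now, so the defendant offers 321.84, keeping 278.16.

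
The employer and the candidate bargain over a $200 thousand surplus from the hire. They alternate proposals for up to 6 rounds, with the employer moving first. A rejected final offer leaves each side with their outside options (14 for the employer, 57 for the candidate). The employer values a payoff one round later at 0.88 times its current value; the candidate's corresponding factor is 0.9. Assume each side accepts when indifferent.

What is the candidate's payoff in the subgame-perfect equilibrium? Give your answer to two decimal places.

143.71

Round 6 (the candidate proposes): the employer gets 14 if talks fail, so the candidate offers 14 and keeps 186.
Round 5 (the employer proposes): the candidate can get 186 next round, worth 0.9 × 186 = 167.4 now. The employer offers 167.4 and keeps 200 − 167.4 = 32.6.
Round 4 (the candidate proposes): the employer can get 32.6 next round, worth 0.88 × 32.6 = 28.688 now, so the candidate offers 28.688, keeping 171.312.
Round 3 (the employer proposes): the candidate can get 171.312 next round, worth 0.9 × 171.312 = 154.1808 now; the employer offers that and keeps 45.8192.
Round 2 (the candidate proposes): the employer can get 45.8192 next round, worth 0.88 × 45.8192 = 40.320896 now; the candidate offers that and keeps 159.679104.
Round 1 (the employer proposes): the candidate can get 159.679104 next round, worth 0.9 × 159.679104 = 143.7111936 now, so the employer offers 143.7111936, keeping 56.2888064.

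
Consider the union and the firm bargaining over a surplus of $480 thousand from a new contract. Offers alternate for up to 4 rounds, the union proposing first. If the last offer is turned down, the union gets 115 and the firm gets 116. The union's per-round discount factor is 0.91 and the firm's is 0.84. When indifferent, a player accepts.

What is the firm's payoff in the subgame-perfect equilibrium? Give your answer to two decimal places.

Solve by backward induction from round 4.
Round 4 (the firm proposes): the union gets 115 if talks fail, so the firm offers 115 and keeps 365.
Round 3 (the union proposes): the firm can get 365 next round, worth 0.84 × 365 = 306.6 now; the union offers that and keeps 173.4.
Round 2 (the firm proposes): the union can get 173.4 next round, worth 0.91 × 173.4 = 157.794 now; the firm offers that and keeps 322.206.
Round 1 (the union proposes): the firm can get 322.206 next round, worth 0.84 × 322.206 = 270.65304 now; the union offers that and keeps 209.34696.

270.65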